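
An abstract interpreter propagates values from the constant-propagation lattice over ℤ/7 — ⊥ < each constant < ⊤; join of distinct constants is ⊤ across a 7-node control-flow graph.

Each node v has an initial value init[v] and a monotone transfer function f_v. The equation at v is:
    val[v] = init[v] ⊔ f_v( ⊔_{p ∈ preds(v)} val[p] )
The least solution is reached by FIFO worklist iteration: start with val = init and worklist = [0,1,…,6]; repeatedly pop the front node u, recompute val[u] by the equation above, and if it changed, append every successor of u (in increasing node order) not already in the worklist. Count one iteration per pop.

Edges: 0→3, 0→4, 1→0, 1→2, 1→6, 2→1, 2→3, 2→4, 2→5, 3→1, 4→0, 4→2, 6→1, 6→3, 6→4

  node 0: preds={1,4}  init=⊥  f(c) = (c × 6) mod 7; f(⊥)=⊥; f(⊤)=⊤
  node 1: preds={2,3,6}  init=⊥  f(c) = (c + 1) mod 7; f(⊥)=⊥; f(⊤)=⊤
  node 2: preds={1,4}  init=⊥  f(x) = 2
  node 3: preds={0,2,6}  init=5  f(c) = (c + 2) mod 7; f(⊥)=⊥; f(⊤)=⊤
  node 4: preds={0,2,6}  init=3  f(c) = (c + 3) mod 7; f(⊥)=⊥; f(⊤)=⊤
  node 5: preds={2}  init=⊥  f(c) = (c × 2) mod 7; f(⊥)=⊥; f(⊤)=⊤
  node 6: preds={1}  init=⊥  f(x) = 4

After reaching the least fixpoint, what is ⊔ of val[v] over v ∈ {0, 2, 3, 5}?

⊤

Trace (14 dequeues):
  [1] u=0 | in 3 | out 4 | prev ⊥ | push {}
  [2] u=1 | in 5 | out 6 | prev ⊥ | push {0}
  [3] u=2 | in ⊤ | out 2 | prev ⊥ | push {1}
  [4] u=3 | in ⊤ | out ⊤ | prev 5 | push {}
  [5] u=4 | in ⊤ | out ⊤ | prev 3 | push {2}
  [6] u=5 | in 2 | out 4 | prev ⊥ | push {}
  [7] u=6 | in 6 | out 4 | prev ⊥ | push {3,4}
  [8] u=0 | in ⊤ | out ⊤ | prev 4 | push {}
  [9] u=1 | in ⊤ | out ⊤ | prev 6 | push {0,6}
  [10] u=2 | in ⊤ | out 2 | ==
  [11] u=3 | in ⊤ | out ⊤ | ==
  [12] u=4 | in ⊤ | out ⊤ | ==
  [13] u=0 | in ⊤ | out ⊤ | ==
  [14] u=6 | in ⊤ | out 4 | ==

Converged values:
  [0] ⊤
  [1] ⊤
  [2] 2
  [3] ⊤
  [4] ⊤
  [5] 4
  [6] 4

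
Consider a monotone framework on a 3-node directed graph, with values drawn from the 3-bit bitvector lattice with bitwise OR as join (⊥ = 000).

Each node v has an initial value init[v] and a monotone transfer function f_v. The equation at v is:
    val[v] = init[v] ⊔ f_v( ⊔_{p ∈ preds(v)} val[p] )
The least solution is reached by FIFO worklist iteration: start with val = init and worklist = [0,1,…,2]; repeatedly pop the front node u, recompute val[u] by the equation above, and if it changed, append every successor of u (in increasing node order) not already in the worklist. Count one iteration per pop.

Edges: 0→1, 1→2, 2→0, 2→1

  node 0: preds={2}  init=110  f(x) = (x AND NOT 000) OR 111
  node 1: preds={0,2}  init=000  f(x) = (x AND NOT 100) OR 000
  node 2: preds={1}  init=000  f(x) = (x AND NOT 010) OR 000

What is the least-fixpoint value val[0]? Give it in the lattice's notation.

111

Trace (5 dequeues):
  [1] u=0 | in 000 | out 111 | prev 110 | push {}
  [2] u=1 | in 111 | out 011 | prev 000 | push {}
  [3] u=2 | in 011 | out 001 | prev 000 | push {0,1}
  [4] u=0 | in 001 | out 111 | ==
  [5] u=1 | in 111 | out 011 | ==

Converged values:
  [0] 111
  [1] 011
  [2] 001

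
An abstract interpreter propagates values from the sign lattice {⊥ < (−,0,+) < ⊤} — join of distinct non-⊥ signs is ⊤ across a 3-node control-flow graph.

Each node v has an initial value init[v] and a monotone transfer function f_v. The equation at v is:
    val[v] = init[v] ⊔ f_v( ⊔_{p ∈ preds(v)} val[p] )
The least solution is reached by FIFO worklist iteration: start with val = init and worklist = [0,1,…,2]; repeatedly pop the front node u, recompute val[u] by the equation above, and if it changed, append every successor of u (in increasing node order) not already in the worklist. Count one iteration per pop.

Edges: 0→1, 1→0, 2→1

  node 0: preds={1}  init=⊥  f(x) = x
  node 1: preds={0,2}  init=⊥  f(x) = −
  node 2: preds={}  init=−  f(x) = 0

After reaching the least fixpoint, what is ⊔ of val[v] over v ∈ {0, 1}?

−

Worklist (5 pops):
  #1 pop 0: in=⊥ → ⊥ (no change)
  #2 pop 1: in=− → − (was ⊥); enqueue [0]
  #3 pop 2: in=⊥ → ⊤ (was −); enqueue [1]
  #4 pop 0: in=− → − (was ⊥); enqueue []
  #5 pop 1: in=⊤ → − (no change)

Fixpoint:
  val[0] = −
  val[1] = −
  val[2] = ⊤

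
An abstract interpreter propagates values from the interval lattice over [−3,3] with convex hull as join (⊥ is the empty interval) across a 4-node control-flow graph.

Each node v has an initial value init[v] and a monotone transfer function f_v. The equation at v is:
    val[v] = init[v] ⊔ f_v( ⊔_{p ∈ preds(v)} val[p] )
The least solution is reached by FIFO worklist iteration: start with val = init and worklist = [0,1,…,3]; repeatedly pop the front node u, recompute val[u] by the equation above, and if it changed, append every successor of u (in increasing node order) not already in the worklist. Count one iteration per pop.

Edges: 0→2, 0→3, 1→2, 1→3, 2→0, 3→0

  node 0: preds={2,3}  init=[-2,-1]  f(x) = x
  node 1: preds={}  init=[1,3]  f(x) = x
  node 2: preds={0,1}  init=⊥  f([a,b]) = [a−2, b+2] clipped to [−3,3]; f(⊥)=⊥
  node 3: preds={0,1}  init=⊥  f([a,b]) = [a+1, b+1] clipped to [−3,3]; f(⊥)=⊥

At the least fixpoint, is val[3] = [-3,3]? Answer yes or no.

no

Trace (8 dequeues):
  [1] u=0 | in ⊥ | out [-2,-1] | ==
  [2] u=1 | in ⊥ | out [1,3] | ==
  [3] u=2 | in [-2,3] | out [-3,3] | prev ⊥ | push {0}
  [4] u=3 | in [-2,3] | out [-1,3] | prev ⊥ | push {}
  [5] u=0 | in [-3,3] | out [-3,3] | prev [-2,-1] | push {2,3}
  [6] u=2 | in [-3,3] | out [-3,3] | ==
  [7] u=3 | in [-3,3] | out [-2,3] | prev [-1,3] | push {0}
  [8] u=0 | in [-3,3] | out [-3,3] | ==

Converged values:
  [0] [-3,3]
  [1] [1,3]
  [2] [-3,3]
  [3] [-2,3]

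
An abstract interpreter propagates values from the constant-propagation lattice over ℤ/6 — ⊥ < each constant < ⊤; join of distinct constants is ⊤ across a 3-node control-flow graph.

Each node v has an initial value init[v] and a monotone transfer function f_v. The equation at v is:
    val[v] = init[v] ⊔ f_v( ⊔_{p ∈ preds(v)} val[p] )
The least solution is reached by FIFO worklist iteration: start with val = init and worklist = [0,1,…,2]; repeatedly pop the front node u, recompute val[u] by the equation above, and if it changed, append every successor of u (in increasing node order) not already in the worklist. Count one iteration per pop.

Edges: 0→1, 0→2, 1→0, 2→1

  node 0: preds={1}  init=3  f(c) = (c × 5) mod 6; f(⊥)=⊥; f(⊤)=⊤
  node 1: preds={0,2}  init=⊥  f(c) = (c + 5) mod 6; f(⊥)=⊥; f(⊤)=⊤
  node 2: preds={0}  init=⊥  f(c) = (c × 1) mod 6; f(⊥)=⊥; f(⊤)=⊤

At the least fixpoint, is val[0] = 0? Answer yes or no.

no

Iteration log — 8 steps:
  step 1. node 0  ⊔preds=⊥  new=3  stable
  step 2. node 1  ⊔preds=3  new=2  old=⊥  +wl: 0
  step 3. node 2  ⊔preds=3  new=3  old=⊥  +wl: 1
  step 4. node 0  ⊔preds=2  new=⊤  old=3  +wl: 2
  step 5. node 1  ⊔preds=⊤  new=⊤  old=2  +wl: 0
  step 6. node 2  ⊔preds=⊤  new=⊤  old=3  +wl: 1
  step 7. node 0  ⊔preds=⊤  new=⊤  stable
  step 8. node 1  ⊔preds=⊤  new=⊤  stable

Least fixpoint reached:
  node 0: ⊤
  node 1: ⊤
  node 2: ⊤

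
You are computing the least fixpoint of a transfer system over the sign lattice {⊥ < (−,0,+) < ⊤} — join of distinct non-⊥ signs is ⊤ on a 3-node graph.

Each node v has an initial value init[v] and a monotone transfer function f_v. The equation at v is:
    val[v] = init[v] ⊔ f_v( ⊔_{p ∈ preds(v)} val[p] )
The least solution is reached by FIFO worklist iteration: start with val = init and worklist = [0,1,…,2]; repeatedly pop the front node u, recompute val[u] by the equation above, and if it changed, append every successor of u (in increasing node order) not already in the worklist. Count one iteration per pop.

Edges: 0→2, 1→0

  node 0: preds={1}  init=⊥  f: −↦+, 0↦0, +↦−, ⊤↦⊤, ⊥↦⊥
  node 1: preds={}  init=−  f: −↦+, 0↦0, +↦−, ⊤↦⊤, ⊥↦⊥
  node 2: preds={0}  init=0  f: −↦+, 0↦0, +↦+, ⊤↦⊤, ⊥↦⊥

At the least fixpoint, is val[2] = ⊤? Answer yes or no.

Worklist (3 pops):
  #1 pop 0: in=− → + (was ⊥); enqueue []
  #2 pop 1: in=⊥ → − (no change)
  #3 pop 2: in=+ → ⊤ (was 0); enqueue []

Fixpoint:
  val[0] = +
  val[1] = −
  val[2] = ⊤

yes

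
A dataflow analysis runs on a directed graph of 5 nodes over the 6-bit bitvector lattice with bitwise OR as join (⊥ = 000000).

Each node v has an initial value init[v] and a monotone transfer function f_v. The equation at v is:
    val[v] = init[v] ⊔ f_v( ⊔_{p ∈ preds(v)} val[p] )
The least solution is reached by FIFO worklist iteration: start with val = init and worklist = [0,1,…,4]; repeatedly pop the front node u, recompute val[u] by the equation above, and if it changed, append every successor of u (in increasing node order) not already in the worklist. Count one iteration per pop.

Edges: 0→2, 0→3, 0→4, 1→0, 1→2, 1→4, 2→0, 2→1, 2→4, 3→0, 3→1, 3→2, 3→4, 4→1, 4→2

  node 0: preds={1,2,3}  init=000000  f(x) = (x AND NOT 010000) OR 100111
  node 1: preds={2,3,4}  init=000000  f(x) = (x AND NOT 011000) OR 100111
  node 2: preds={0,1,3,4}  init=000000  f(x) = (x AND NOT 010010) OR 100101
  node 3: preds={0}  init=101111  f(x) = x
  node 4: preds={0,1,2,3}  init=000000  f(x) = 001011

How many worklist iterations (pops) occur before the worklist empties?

8

Trace (8 dequeues):
  [1] u=0 | in 101111 | out 101111 | prev 000000 | push {}
  [2] u=1 | in 101111 | out 100111 | prev 000000 | push {0}
  [3] u=2 | in 101111 | out 101101 | prev 000000 | push {1}
  [4] u=3 | in 101111 | out 101111 | ==
  [5] u=4 | in 101111 | out 001011 | prev 000000 | push {2}
  [6] u=0 | in 101111 | out 101111 | ==
  [7] u=1 | in 101111 | out 100111 | ==
  [8] u=2 | in 101111 | out 101101 | ==

Converged values:
  [0] 101111
  [1] 100111
  [2] 101101
  [3] 101111
  [4] 001011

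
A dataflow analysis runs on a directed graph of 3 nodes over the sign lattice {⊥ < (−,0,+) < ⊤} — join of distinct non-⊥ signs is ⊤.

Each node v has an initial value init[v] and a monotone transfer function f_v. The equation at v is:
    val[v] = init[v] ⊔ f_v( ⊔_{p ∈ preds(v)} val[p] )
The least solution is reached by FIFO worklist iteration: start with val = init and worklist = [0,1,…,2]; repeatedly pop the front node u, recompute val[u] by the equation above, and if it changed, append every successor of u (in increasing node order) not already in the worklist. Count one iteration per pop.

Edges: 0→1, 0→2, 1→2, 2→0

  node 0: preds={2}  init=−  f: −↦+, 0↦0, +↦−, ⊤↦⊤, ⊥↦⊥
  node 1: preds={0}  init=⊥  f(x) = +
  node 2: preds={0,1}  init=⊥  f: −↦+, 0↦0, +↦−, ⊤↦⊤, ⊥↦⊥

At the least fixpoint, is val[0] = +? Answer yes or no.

no

Worklist (6 pops):
  #1 pop 0: in=⊥ → − (no change)
  #2 pop 1: in=− → + (was ⊥); enqueue []
  #3 pop 2: in=⊤ → ⊤ (was ⊥); enqueue [0]
  #4 pop 0: in=⊤ → ⊤ (was −); enqueue [1,2]
  #5 pop 1: in=⊤ → + (no change)
  #6 pop 2: in=⊤ → ⊤ (no change)

Fixpoint:
  val[0] = ⊤
  val[1] = +
  val[2] = ⊤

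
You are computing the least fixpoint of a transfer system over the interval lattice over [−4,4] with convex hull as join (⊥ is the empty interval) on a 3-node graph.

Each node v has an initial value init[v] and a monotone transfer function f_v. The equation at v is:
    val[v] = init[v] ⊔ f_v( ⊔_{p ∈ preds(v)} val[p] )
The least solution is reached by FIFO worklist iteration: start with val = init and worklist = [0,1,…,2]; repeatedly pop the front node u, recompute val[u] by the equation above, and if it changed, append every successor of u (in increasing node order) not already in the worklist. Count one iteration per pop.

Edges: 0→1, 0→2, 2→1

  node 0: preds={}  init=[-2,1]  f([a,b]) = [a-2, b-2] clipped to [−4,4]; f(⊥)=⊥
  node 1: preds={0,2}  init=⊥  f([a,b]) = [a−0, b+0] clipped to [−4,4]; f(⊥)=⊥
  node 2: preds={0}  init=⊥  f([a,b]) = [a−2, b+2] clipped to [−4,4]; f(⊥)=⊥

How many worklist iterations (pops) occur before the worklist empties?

Iteration log — 4 steps:
  step 1. node 0  ⊔preds=⊥  new=[-2,1]  stable
  step 2. node 1  ⊔preds=[-2,1]  new=[-2,1]  old=⊥  +wl: 
  step 3. node 2  ⊔preds=[-2,1]  new=[-4,3]  old=⊥  +wl: 1
  step 4. node 1  ⊔preds=[-4,3]  new=[-4,3]  old=[-2,1]  +wl: 

Least fixpoint reached:
  node 0: [-2,1]
  node 1: [-4,3]
  node 2: [-4,3]

4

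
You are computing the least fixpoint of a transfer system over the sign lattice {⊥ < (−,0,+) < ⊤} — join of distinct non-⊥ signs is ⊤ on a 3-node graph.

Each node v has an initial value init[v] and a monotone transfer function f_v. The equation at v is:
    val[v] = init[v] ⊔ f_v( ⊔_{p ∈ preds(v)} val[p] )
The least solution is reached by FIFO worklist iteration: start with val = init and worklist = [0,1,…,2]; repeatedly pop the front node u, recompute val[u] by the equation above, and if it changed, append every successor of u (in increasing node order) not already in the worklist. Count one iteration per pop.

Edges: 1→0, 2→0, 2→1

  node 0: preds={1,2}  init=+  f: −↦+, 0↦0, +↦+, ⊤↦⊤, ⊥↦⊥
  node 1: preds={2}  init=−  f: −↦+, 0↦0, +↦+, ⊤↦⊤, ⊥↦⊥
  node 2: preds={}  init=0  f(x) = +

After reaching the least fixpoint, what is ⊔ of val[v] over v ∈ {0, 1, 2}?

⊤

Trace (5 dequeues):
  [1] u=0 | in ⊤ | out ⊤ | prev + | push {}
  [2] u=1 | in 0 | out ⊤ | prev − | push {0}
  [3] u=2 | in ⊥ | out ⊤ | prev 0 | push {1}
  [4] u=0 | in ⊤ | out ⊤ | ==
  [5] u=1 | in ⊤ | out ⊤ | ==

Converged values:
  [0] ⊤
  [1] ⊤
  [2] ⊤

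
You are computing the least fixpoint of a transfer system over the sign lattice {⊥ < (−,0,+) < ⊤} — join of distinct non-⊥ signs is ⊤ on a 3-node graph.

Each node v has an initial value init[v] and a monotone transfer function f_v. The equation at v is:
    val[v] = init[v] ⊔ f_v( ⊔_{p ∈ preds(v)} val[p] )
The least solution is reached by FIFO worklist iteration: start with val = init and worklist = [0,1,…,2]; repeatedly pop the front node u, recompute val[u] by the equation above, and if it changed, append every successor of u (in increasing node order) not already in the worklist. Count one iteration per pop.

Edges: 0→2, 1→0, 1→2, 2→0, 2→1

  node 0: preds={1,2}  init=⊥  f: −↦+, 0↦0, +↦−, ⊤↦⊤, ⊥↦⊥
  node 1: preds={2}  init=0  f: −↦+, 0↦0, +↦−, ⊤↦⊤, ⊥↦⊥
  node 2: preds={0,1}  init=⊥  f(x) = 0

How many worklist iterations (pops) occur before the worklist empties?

5

Iteration log — 5 steps:
  step 1. node 0  ⊔preds=0  new=0  old=⊥  +wl: 
  step 2. node 1  ⊔preds=⊥  new=0  stable
  step 3. node 2  ⊔preds=0  new=0  old=⊥  +wl: 0,1
  step 4. node 0  ⊔preds=0  new=0  stable
  step 5. node 1  ⊔preds=0  new=0  stable

Least fixpoint reached:
  node 0: 0
  node 1: 0
  node 2: 0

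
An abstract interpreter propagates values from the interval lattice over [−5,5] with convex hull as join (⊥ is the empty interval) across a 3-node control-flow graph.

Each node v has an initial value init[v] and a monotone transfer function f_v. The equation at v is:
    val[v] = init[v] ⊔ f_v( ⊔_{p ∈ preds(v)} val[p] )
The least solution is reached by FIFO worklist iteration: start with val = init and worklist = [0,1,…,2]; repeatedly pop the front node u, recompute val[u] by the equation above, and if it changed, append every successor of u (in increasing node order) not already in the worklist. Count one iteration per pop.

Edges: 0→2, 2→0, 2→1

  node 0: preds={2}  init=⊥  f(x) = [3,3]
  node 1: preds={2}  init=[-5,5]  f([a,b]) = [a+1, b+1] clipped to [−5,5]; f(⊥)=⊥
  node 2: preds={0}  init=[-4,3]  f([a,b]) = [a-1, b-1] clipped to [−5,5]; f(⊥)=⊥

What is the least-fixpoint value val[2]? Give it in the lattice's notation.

Trace (3 dequeues):
  [1] u=0 | in [-4,3] | out [3,3] | prev ⊥ | push {}
  [2] u=1 | in [-4,3] | out [-5,5] | ==
  [3] u=2 | in [3,3] | out [-4,3] | ==

Converged values:
  [0] [3,3]
  [1] [-5,5]
  [2] [-4,3]

[-4,3]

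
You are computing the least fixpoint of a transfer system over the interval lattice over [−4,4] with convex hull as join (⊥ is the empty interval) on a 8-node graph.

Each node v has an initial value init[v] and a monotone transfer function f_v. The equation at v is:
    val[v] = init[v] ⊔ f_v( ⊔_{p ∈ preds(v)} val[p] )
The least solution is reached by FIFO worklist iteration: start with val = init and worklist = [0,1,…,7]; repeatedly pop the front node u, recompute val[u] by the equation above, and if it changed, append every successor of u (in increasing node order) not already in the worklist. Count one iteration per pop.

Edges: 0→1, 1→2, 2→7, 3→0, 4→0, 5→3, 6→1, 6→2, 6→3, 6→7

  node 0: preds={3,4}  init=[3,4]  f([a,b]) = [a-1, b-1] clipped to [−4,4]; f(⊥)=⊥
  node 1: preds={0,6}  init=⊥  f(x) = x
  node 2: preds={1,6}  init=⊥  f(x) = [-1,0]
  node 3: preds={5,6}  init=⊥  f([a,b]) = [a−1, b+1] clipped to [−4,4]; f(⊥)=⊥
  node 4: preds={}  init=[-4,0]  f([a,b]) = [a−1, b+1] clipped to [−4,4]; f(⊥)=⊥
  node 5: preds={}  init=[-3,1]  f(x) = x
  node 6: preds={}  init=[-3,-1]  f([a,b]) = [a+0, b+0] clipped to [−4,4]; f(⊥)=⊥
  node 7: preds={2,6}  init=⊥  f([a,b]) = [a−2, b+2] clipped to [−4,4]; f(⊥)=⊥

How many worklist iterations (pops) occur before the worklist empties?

9

Worklist (9 pops):
  #1 pop 0: in=[-4,0] → [-4,4] (was [3,4]); enqueue []
  #2 pop 1: in=[-4,4] → [-4,4] (was ⊥); enqueue []
  #3 pop 2: in=[-4,4] → [-1,0] (was ⊥); enqueue []
  #4 pop 3: in=[-3,1] → [-4,2] (was ⊥); enqueue [0]
  #5 pop 4: in=⊥ → [-4,0] (no change)
  #6 pop 5: in=⊥ → [-3,1] (no change)
  #7 pop 6: in=⊥ → [-3,-1] (no change)
  #8 pop 7: in=[-3,0] → [-4,2] (was ⊥); enqueue []
  #9 pop 0: in=[-4,2] → [-4,4] (no change)

Fixpoint:
  val[0] = [-4,4]
  val[1] = [-4,4]
  val[2] = [-1,0]
  val[3] = [-4,2]
  val[4] = [-4,0]
  val[5] = [-3,1]
  val[6] = [-3,-1]
  val[7] = [-4,2]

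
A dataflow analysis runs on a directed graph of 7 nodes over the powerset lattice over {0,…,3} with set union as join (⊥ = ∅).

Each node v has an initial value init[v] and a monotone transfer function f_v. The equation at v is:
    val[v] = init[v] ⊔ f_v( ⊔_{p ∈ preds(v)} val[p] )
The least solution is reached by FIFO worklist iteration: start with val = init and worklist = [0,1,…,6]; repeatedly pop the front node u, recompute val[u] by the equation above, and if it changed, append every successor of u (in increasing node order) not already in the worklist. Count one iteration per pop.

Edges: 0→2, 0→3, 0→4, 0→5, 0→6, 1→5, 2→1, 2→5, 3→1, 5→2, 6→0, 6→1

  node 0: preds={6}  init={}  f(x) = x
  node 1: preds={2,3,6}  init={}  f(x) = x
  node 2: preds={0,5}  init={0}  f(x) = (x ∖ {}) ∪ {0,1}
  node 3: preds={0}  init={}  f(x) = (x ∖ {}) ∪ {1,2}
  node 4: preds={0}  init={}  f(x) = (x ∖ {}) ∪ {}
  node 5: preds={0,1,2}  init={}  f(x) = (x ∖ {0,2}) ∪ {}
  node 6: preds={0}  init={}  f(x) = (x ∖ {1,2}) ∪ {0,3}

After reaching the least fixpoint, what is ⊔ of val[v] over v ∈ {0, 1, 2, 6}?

Worklist (17 pops):
  #1 pop 0: in={} → {} (no change)
  #2 pop 1: in={0} → {0} (was {}); enqueue []
  #3 pop 2: in={} → {0,1} (was {0}); enqueue [1]
  #4 pop 3: in={} → {1,2} (was {}); enqueue []
  #5 pop 4: in={} → {} (no change)
  #6 pop 5: in={0,1} → {1} (was {}); enqueue [2]
  #7 pop 6: in={} → {0,3} (was {}); enqueue [0]
  #8 pop 1: in={0,1,2,3} → {0,1,2,3} (was {0}); enqueue [5]
  #9 pop 2: in={1} → {0,1} (no change)
  #10 pop 0: in={0,3} → {0,3} (was {}); enqueue [2,3,4,6]
  #11 pop 5: in={0,1,2,3} → {1,3} (was {1}); enqueue []
  #12 pop 2: in={0,1,3} → {0,1,3} (was {0,1}); enqueue [1,5]
  #13 pop 3: in={0,3} → {0,1,2,3} (was {1,2}); enqueue []
  #14 pop 4: in={0,3} → {0,3} (was {}); enqueue []
  #15 pop 6: in={0,3} → {0,3} (no change)
  #16 pop 1: in={0,1,2,3} → {0,1,2,3} (no change)
  #17 pop 5: in={0,1,2,3} → {1,3} (no change)

Fixpoint:
  val[0] = {0,3}
  val[1] = {0,1,2,3}
  val[2] = {0,1,3}
  val[3] = {0,1,2,3}
  val[4] = {0,3}
  val[5] = {1,3}
  val[6] = {0,3}

{0,1,2,3}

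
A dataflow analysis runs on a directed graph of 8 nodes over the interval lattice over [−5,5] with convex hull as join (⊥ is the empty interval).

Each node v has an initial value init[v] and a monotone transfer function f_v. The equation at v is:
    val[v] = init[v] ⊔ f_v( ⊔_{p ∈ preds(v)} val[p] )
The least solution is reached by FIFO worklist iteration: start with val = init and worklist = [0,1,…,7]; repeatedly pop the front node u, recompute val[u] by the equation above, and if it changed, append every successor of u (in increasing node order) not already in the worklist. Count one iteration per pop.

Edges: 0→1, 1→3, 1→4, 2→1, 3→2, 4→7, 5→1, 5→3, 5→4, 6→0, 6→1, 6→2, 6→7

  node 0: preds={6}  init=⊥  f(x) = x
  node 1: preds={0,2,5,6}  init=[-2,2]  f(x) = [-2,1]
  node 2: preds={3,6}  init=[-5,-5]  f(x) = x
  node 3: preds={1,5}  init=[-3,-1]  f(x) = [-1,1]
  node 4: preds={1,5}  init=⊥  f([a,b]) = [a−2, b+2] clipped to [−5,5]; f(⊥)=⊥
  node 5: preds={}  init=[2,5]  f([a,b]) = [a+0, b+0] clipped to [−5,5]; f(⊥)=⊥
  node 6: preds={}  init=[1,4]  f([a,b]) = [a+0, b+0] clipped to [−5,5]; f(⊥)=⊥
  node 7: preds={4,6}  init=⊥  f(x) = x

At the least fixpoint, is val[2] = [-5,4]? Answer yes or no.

yes

Trace (10 dequeues):
  [1] u=0 | in [1,4] | out [1,4] | prev ⊥ | push {}
  [2] u=1 | in [-5,5] | out [-2,2] | ==
  [3] u=2 | in [-3,4] | out [-5,4] | prev [-5,-5] | push {1}
  [4] u=3 | in [-2,5] | out [-3,1] | prev [-3,-1] | push {2}
  [5] u=4 | in [-2,5] | out [-4,5] | prev ⊥ | push {}
  [6] u=5 | in ⊥ | out [2,5] | ==
  [7] u=6 | in ⊥ | out [1,4] | ==
  [8] u=7 | in [-4,5] | out [-4,5] | prev ⊥ | push {}
  [9] u=1 | in [-5,5] | out [-2,2] | ==
  [10] u=2 | in [-3,4] | out [-5,4] | ==

Converged values:
  [0] [1,4]
  [1] [-2,2]
  [2] [-5,4]
  [3] [-3,1]
  [4] [-4,5]
  [5] [2,5]
  [6] [1,4]
  [7] [-4,5]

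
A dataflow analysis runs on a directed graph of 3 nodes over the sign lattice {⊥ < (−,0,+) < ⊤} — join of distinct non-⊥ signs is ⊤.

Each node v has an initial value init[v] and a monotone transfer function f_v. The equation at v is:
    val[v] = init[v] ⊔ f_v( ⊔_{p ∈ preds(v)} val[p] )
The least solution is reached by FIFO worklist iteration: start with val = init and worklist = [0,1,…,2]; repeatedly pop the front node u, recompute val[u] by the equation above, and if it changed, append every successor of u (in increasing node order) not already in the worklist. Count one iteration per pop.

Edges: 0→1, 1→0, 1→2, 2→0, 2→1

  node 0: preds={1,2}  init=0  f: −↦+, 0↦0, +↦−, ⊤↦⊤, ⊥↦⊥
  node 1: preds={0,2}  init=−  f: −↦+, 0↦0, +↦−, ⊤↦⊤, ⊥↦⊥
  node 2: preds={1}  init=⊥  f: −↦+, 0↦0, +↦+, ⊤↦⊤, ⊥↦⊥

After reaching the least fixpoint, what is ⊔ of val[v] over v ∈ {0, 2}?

Iteration log — 5 steps:
  step 1. node 0  ⊔preds=−  new=⊤  old=0  +wl: 
  step 2. node 1  ⊔preds=⊤  new=⊤  old=−  +wl: 0
  step 3. node 2  ⊔preds=⊤  new=⊤  old=⊥  +wl: 1
  step 4. node 0  ⊔preds=⊤  new=⊤  stable
  step 5. node 1  ⊔preds=⊤  new=⊤  stable

Least fixpoint reached:
  node 0: ⊤
  node 1: ⊤
  node 2: ⊤

⊤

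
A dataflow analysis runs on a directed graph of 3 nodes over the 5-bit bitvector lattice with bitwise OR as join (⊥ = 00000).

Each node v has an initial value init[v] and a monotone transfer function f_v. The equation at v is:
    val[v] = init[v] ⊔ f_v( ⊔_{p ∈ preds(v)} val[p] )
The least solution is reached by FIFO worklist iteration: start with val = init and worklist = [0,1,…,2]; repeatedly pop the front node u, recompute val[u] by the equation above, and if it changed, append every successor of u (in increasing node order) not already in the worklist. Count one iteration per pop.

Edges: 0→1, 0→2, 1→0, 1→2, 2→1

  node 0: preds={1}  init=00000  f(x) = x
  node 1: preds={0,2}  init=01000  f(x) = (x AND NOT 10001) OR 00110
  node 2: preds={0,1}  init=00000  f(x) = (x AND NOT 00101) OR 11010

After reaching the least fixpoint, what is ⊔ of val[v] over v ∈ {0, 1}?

01110

Worklist (6 pops):
  #1 pop 0: in=01000 → 01000 (was 00000); enqueue []
  #2 pop 1: in=01000 → 01110 (was 01000); enqueue [0]
  #3 pop 2: in=01110 → 11010 (was 00000); enqueue [1]
  #4 pop 0: in=01110 → 01110 (was 01000); enqueue [2]
  #5 pop 1: in=11110 → 01110 (no change)
  #6 pop 2: in=01110 → 11010 (no change)

Fixpoint:
  val[0] = 01110
  val[1] = 01110
  val[2] = 11010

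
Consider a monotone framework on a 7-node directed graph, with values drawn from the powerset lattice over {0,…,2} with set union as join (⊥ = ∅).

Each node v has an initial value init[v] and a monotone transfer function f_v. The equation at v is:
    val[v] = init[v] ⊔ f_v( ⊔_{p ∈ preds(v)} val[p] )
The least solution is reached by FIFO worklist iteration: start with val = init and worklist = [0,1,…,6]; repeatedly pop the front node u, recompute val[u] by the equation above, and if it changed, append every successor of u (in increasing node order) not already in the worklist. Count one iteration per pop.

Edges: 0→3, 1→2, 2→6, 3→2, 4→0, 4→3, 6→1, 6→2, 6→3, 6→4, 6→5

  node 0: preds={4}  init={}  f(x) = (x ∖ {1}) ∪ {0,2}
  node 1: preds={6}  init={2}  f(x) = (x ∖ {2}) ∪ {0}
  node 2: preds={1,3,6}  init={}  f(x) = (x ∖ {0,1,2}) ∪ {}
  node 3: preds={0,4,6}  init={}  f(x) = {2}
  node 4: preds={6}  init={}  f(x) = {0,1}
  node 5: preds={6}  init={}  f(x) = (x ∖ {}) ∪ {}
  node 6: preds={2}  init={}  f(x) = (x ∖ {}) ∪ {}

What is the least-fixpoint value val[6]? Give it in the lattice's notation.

Iteration log — 10 steps:
  step 1. node 0  ⊔preds={}  new={0,2}  old={}  +wl: 
  step 2. node 1  ⊔preds={}  new={0,2}  old={2}  +wl: 
  step 3. node 2  ⊔preds={0,2}  new={}  stable
  step 4. node 3  ⊔preds={0,2}  new={2}  old={}  +wl: 2
  step 5. node 4  ⊔preds={}  new={0,1}  old={}  +wl: 0,3
  step 6. node 5  ⊔preds={}  new={}  stable
  step 7. node 6  ⊔preds={}  new={}  stable
  step 8. node 2  ⊔preds={0,2}  new={}  stable
  step 9. node 0  ⊔preds={0,1}  new={0,2}  stable
  step 10. node 3  ⊔preds={0,1,2}  new={2}  stable

Least fixpoint reached:
  node 0: {0,2}
  node 1: {0,2}
  node 2: {}
  node 3: {2}
  node 4: {0,1}
  node 5: {}
  node 6: {}

{}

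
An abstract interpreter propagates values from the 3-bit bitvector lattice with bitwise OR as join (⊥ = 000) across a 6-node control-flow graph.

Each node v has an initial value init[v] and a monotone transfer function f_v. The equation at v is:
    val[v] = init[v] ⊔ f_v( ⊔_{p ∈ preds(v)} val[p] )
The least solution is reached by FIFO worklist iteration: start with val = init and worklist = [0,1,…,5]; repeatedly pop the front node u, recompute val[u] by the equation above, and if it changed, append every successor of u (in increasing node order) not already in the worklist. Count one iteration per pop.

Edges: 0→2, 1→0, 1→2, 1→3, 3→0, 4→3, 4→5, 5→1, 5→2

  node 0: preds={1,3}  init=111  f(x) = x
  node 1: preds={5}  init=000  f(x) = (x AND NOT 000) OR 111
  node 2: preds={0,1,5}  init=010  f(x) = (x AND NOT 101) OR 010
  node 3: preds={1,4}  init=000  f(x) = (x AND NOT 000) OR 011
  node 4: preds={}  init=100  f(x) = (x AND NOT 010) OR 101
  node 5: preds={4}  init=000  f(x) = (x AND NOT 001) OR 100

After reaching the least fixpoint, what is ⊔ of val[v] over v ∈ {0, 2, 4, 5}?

Iteration log — 10 steps:
  step 1. node 0  ⊔preds=000  new=111  stable
  step 2. node 1  ⊔preds=000  new=111  old=000  +wl: 0
  step 3. node 2  ⊔preds=111  new=010  stable
  step 4. node 3  ⊔preds=111  new=111  old=000  +wl: 
  step 5. node 4  ⊔preds=000  new=101  old=100  +wl: 3
  step 6. node 5  ⊔preds=101  new=100  old=000  +wl: 1,2
  step 7. node 0  ⊔preds=111  new=111  stable
  step 8. node 3  ⊔preds=111  new=111  stable
  step 9. node 1  ⊔preds=100  new=111  stable
  step 10. node 2  ⊔preds=111  new=010  stable

Least fixpoint reached:
  node 0: 111
  node 1: 111
  node 2: 010
  node 3: 111
  node 4: 101
  node 5: 100

111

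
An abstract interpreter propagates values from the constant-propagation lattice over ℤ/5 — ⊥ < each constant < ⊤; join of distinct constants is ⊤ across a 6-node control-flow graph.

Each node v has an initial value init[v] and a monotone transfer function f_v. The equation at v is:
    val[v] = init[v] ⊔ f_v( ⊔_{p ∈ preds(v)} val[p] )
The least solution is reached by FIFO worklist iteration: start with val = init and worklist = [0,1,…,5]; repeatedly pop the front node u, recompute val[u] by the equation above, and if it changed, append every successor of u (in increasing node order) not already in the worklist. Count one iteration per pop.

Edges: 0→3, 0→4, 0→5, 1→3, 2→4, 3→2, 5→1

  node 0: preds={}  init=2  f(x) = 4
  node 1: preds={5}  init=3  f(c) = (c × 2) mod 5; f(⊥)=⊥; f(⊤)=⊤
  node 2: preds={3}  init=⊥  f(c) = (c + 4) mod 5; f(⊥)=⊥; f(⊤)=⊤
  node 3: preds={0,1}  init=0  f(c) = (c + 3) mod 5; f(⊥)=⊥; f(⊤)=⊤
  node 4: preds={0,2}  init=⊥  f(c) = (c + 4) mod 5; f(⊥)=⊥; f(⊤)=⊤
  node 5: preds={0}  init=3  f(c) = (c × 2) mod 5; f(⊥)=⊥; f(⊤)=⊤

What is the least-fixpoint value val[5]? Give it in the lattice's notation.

⊤

Trace (9 dequeues):
  [1] u=0 | in ⊥ | out ⊤ | prev 2 | push {}
  [2] u=1 | in 3 | out ⊤ | prev 3 | push {}
  [3] u=2 | in 0 | out 4 | prev ⊥ | push {}
  [4] u=3 | in ⊤ | out ⊤ | prev 0 | push {2}
  [5] u=4 | in ⊤ | out ⊤ | prev ⊥ | push {}
  [6] u=5 | in ⊤ | out ⊤ | prev 3 | push {1}
  [7] u=2 | in ⊤ | out ⊤ | prev 4 | push {4}
  [8] u=1 | in ⊤ | out ⊤ | ==
  [9] u=4 | in ⊤ | out ⊤ | ==

Converged values:
  [0] ⊤
  [1] ⊤
  [2] ⊤
  [3] ⊤
  [4] ⊤
  [5] ⊤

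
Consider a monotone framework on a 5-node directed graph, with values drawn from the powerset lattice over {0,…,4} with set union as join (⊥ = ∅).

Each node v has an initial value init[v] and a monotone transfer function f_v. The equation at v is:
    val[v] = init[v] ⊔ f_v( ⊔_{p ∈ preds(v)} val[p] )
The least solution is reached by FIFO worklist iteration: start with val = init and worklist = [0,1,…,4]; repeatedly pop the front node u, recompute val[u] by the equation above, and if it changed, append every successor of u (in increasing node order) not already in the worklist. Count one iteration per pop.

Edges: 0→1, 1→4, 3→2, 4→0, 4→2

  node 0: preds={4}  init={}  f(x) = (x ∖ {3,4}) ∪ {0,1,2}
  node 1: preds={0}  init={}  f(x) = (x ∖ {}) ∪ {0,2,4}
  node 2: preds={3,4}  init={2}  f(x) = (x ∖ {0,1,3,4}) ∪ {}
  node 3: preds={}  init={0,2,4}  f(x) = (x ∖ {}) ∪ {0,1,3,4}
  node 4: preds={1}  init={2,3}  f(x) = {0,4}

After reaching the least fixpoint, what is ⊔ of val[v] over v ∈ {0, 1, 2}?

{0,1,2,4}

Worklist (7 pops):
  #1 pop 0: in={2,3} → {0,1,2} (was {}); enqueue []
  #2 pop 1: in={0,1,2} → {0,1,2,4} (was {}); enqueue []
  #3 pop 2: in={0,2,3,4} → {2} (no change)
  #4 pop 3: in={} → {0,1,2,3,4} (was {0,2,4}); enqueue [2]
  #5 pop 4: in={0,1,2,4} → {0,2,3,4} (was {2,3}); enqueue [0]
  #6 pop 2: in={0,1,2,3,4} → {2} (no change)
  #7 pop 0: in={0,2,3,4} → {0,1,2} (no change)

Fixpoint:
  val[0] = {0,1,2}
  val[1] = {0,1,2,4}
  val[2] = {2}
  val[3] = {0,1,2,3,4}
  val[4] = {0,2,3,4}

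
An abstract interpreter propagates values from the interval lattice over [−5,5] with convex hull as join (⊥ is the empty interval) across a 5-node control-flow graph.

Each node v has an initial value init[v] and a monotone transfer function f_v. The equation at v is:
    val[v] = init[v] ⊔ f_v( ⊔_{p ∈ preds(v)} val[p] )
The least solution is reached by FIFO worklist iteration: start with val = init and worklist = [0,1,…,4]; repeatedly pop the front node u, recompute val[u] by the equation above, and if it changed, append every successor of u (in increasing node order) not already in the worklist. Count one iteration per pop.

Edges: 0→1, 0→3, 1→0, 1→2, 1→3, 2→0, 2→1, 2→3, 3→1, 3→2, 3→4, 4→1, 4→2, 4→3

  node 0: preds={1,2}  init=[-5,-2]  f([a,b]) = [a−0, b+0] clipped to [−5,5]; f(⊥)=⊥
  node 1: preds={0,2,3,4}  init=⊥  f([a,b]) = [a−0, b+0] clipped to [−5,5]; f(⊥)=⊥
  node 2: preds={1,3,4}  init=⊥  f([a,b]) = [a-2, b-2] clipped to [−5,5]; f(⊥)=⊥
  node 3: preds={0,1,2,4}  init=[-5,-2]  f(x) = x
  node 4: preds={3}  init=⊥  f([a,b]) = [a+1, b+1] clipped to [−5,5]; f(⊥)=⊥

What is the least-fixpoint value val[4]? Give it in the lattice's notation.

[-4,5]

Iteration log — 45 steps:
  step 1. node 0  ⊔preds=⊥  new=[-5,-2]  stable
  step 2. node 1  ⊔preds=[-5,-2]  new=[-5,-2]  old=⊥  +wl: 0
  step 3. node 2  ⊔preds=[-5,-2]  new=[-5,-4]  old=⊥  +wl: 1
  step 4. node 3  ⊔preds=[-5,-2]  new=[-5,-2]  stable
  step 5. node 4  ⊔preds=[-5,-2]  new=[-4,-1]  old=⊥  +wl: 2,3
  step 6. node 0  ⊔preds=[-5,-2]  new=[-5,-2]  stable
  step 7. node 1  ⊔preds=[-5,-1]  new=[-5,-1]  old=[-5,-2]  +wl: 0
  step 8. node 2  ⊔preds=[-5,-1]  new=[-5,-3]  old=[-5,-4]  +wl: 1
  step 9. node 3  ⊔preds=[-5,-1]  new=[-5,-1]  old=[-5,-2]  +wl: 2,4
  step 10. node 0  ⊔preds=[-5,-1]  new=[-5,-1]  old=[-5,-2]  +wl: 3
  step 11. node 1  ⊔preds=[-5,-1]  new=[-5,-1]  stable
  step 12. node 2  ⊔preds=[-5,-1]  new=[-5,-3]  stable
  step 13. node 4  ⊔preds=[-5,-1]  new=[-4,0]  old=[-4,-1]  +wl: 1,2
  step 14. node 3  ⊔preds=[-5,0]  new=[-5,0]  old=[-5,-1]  +wl: 4
  step 15. node 1  ⊔preds=[-5,0]  new=[-5,0]  old=[-5,-1]  +wl: 0,3
  step 16. node 2  ⊔preds=[-5,0]  new=[-5,-2]  old=[-5,-3]  +wl: 1
  step 17. node 4  ⊔preds=[-5,0]  new=[-4,1]  old=[-4,0]  +wl: 2
  step 18. node 0  ⊔preds=[-5,0]  new=[-5,0]  old=[-5,-1]  +wl: 
  step 19. node 3  ⊔preds=[-5,1]  new=[-5,1]  old=[-5,0]  +wl: 4
  step 20. node 1  ⊔preds=[-5,1]  new=[-5,1]  old=[-5,0]  +wl: 0,3
  step 21. node 2  ⊔preds=[-5,1]  new=[-5,-1]  old=[-5,-2]  +wl: 1
  step 22. node 4  ⊔preds=[-5,1]  new=[-4,2]  old=[-4,1]  +wl: 2
  step 23. node 0  ⊔preds=[-5,1]  new=[-5,1]  old=[-5,0]  +wl: 
  step 24. node 3  ⊔preds=[-5,2]  new=[-5,2]  old=[-5,1]  +wl: 4
  step 25. node 1  ⊔preds=[-5,2]  new=[-5,2]  old=[-5,1]  +wl: 0,3
  step 26. node 2  ⊔preds=[-5,2]  new=[-5,0]  old=[-5,-1]  +wl: 1
  step 27. node 4  ⊔preds=[-5,2]  new=[-4,3]  old=[-4,2]  +wl: 2
  step 28. node 0  ⊔preds=[-5,2]  new=[-5,2]  old=[-5,1]  +wl: 
  step 29. node 3  ⊔preds=[-5,3]  new=[-5,3]  old=[-5,2]  +wl: 4
  step 30. node 1  ⊔preds=[-5,3]  new=[-5,3]  old=[-5,2]  +wl: 0,3
  step 31. node 2  ⊔preds=[-5,3]  new=[-5,1]  old=[-5,0]  +wl: 1
  step 32. node 4  ⊔preds=[-5,3]  new=[-4,4]  old=[-4,3]  +wl: 2
  step 33. node 0  ⊔preds=[-5,3]  new=[-5,3]  old=[-5,2]  +wl: 
  step 34. node 3  ⊔preds=[-5,4]  new=[-5,4]  old=[-5,3]  +wl: 4
  step 35. node 1  ⊔preds=[-5,4]  new=[-5,4]  old=[-5,3]  +wl: 0,3
  step 36. node 2  ⊔preds=[-5,4]  new=[-5,2]  old=[-5,1]  +wl: 1
  step 37. node 4  ⊔preds=[-5,4]  new=[-4,5]  old=[-4,4]  +wl: 2
  step 38. node 0  ⊔preds=[-5,4]  new=[-5,4]  old=[-5,3]  +wl: 
  step 39. node 3  ⊔preds=[-5,5]  new=[-5,5]  old=[-5,4]  +wl: 4
  step 40. node 1  ⊔preds=[-5,5]  new=[-5,5]  old=[-5,4]  +wl: 0,3
  step 41. node 2  ⊔preds=[-5,5]  new=[-5,3]  old=[-5,2]  +wl: 1
  step 42. node 4  ⊔preds=[-5,5]  new=[-4,5]  stable
  step 43. node 0  ⊔preds=[-5,5]  new=[-5,5]  old=[-5,4]  +wl: 
  step 44. node 3  ⊔preds=[-5,5]  new=[-5,5]  stable
  step 45. node 1  ⊔preds=[-5,5]  new=[-5,5]  stable

Least fixpoint reached:
  node 0: [-5,5]
  node 1: [-5,5]
  node 2: [-5,3]
  node 3: [-5,5]
  node 4: [-4,5]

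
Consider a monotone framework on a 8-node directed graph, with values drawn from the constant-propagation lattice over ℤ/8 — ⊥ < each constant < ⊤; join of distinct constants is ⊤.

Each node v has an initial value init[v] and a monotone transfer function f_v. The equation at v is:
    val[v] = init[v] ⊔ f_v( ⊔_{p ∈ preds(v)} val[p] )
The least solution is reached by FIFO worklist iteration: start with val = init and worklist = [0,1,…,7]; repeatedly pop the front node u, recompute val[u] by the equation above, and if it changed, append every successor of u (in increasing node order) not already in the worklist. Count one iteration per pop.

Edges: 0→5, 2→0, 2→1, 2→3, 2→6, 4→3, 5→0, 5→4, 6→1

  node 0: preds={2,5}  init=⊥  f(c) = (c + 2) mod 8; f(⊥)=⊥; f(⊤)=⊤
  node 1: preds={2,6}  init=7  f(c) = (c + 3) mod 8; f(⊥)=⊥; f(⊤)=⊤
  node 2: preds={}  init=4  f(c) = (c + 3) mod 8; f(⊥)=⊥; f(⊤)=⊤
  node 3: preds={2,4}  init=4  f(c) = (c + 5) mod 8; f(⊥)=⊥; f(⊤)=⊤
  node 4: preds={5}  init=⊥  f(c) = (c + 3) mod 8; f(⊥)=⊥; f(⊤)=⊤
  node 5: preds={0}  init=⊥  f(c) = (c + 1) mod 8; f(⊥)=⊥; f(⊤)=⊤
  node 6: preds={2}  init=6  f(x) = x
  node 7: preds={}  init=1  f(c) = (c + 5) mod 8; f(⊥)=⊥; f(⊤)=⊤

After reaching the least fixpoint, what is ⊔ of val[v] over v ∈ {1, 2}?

⊤

Iteration log — 16 steps:
  step 1. node 0  ⊔preds=4  new=6  old=⊥  +wl: 
  step 2. node 1  ⊔preds=⊤  new=⊤  old=7  +wl: 
  step 3. node 2  ⊔preds=⊥  new=4  stable
  step 4. node 3  ⊔preds=4  new=⊤  old=4  +wl: 
  step 5. node 4  ⊔preds=⊥  new=⊥  stable
  step 6. node 5  ⊔preds=6  new=7  old=⊥  +wl: 0,4
  step 7. node 6  ⊔preds=4  new=⊤  old=6  +wl: 1
  step 8. node 7  ⊔preds=⊥  new=1  stable
  step 9. node 0  ⊔preds=⊤  new=⊤  old=6  +wl: 5
  step 10. node 4  ⊔preds=7  new=2  old=⊥  +wl: 3
  step 11. node 1  ⊔preds=⊤  new=⊤  stable
  step 12. node 5  ⊔preds=⊤  new=⊤  old=7  +wl: 0,4
  step 13. node 3  ⊔preds=⊤  new=⊤  stable
  step 14. node 0  ⊔preds=⊤  new=⊤  stable
  step 15. node 4  ⊔preds=⊤  new=⊤  old=2  +wl: 3
  step 16. node 3  ⊔preds=⊤  new=⊤  stable

Least fixpoint reached:
  node 0: ⊤
  node 1: ⊤
  node 2: 4
  node 3: ⊤
  node 4: ⊤
  node 5: ⊤
  node 6: ⊤
  node 7: 1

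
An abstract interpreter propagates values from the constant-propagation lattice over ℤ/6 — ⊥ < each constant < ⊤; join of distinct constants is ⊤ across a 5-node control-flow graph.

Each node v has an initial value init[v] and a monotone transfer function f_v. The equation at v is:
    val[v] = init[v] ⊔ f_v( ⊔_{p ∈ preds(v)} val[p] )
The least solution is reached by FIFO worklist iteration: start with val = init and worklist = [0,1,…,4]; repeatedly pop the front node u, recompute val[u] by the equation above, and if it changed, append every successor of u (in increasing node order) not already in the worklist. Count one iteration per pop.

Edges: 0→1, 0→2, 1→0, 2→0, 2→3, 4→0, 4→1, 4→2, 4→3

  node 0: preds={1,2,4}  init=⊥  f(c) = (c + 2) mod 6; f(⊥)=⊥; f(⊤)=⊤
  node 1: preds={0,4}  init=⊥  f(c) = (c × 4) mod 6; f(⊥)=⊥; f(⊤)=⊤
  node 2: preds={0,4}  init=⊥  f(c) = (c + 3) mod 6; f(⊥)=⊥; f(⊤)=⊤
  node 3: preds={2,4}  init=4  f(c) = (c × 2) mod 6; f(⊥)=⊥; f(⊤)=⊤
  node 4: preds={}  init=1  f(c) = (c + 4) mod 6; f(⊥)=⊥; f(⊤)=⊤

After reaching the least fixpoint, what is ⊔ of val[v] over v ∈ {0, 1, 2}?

⊤

Trace (8 dequeues):
  [1] u=0 | in 1 | out 3 | prev ⊥ | push {}
  [2] u=1 | in ⊤ | out ⊤ | prev ⊥ | push {0}
  [3] u=2 | in ⊤ | out ⊤ | prev ⊥ | push {}
  [4] u=3 | in ⊤ | out ⊤ | prev 4 | push {}
  [5] u=4 | in ⊥ | out 1 | ==
  [6] u=0 | in ⊤ | out ⊤ | prev 3 | push {1,2}
  [7] u=1 | in ⊤ | out ⊤ | ==
  [8] u=2 | in ⊤ | out ⊤ | ==

Converged values:
  [0] ⊤
  [1] ⊤
  [2] ⊤
  [3] ⊤
  [4] 1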